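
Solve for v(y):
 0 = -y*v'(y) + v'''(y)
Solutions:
 v(y) = C1 + Integral(C2*airyai(y) + C3*airybi(y), y)


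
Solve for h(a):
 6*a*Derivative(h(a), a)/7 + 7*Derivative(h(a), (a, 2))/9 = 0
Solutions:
 h(a) = C1 + C2*erf(3*sqrt(3)*a/7)


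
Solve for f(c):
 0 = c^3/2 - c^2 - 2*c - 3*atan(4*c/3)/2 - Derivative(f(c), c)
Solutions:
 f(c) = C1 + c^4/8 - c^3/3 - c^2 - 3*c*atan(4*c/3)/2 + 9*log(16*c^2 + 9)/16


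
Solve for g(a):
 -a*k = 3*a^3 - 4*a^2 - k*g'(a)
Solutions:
 g(a) = C1 + 3*a^4/(4*k) - 4*a^3/(3*k) + a^2/2


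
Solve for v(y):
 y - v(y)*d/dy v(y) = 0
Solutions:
 v(y) = -sqrt(C1 + y^2)
 v(y) = sqrt(C1 + y^2)


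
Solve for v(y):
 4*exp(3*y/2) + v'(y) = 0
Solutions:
 v(y) = C1 - 8*exp(3*y/2)/3


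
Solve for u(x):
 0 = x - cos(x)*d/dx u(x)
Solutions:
 u(x) = C1 + Integral(x/cos(x), x)


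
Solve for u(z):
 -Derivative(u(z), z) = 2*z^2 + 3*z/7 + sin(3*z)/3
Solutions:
 u(z) = C1 - 2*z^3/3 - 3*z^2/14 + cos(3*z)/9


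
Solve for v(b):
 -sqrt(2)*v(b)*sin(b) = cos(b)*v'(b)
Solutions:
 v(b) = C1*cos(b)^(sqrt(2))


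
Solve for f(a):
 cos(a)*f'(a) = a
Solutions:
 f(a) = C1 + Integral(a/cos(a), a)


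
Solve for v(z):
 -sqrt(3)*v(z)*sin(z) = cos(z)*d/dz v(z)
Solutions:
 v(z) = C1*cos(z)^(sqrt(3))


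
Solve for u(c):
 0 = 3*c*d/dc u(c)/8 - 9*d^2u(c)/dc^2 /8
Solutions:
 u(c) = C1 + C2*erfi(sqrt(6)*c/6)


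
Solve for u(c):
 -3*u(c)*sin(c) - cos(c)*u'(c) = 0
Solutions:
 u(c) = C1*cos(c)^3


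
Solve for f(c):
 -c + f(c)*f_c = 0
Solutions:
 f(c) = -sqrt(C1 + c^2)
 f(c) = sqrt(C1 + c^2)


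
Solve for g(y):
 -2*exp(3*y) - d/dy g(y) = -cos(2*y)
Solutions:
 g(y) = C1 - 2*exp(3*y)/3 + sin(2*y)/2


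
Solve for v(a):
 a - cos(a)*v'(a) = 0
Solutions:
 v(a) = C1 + Integral(a/cos(a), a)


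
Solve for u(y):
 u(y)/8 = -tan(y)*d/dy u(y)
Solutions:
 u(y) = C1/sin(y)^(1/8)


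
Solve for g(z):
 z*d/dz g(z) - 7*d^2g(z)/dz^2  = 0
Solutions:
 g(z) = C1 + C2*erfi(sqrt(14)*z/14)


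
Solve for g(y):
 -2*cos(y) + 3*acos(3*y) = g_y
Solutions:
 g(y) = C1 + 3*y*acos(3*y) - sqrt(1 - 9*y^2) - 2*sin(y)


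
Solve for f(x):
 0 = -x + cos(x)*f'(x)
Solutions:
 f(x) = C1 + Integral(x/cos(x), x)


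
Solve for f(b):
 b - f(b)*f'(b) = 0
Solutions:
 f(b) = -sqrt(C1 + b^2)
 f(b) = sqrt(C1 + b^2)


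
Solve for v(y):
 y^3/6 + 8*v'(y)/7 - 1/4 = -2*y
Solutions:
 v(y) = C1 - 7*y^4/192 - 7*y^2/8 + 7*y/32


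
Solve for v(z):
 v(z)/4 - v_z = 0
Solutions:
 v(z) = C1*exp(z/4)


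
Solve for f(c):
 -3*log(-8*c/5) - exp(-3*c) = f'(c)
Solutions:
 f(c) = C1 - 3*c*log(-c) + 3*c*(-3*log(2) + 1 + log(5)) + exp(-3*c)/3


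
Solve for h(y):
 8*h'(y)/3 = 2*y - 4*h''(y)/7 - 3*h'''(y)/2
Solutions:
 h(y) = C1 + 3*y^2/8 - 9*y/56 + (C2*sin(16*sqrt(3)*y/21) + C3*cos(16*sqrt(3)*y/21))*exp(-4*y/21)


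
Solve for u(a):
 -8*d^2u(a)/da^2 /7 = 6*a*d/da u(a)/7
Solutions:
 u(a) = C1 + C2*erf(sqrt(6)*a/4)


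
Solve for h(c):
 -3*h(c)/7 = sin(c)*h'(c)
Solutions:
 h(c) = C1*(cos(c) + 1)^(3/14)/(cos(c) - 1)^(3/14)


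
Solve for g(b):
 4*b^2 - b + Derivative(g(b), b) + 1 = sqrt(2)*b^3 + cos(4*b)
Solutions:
 g(b) = C1 + sqrt(2)*b^4/4 - 4*b^3/3 + b^2/2 - b + sin(4*b)/4


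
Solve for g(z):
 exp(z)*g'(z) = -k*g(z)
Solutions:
 g(z) = C1*exp(k*exp(-z))


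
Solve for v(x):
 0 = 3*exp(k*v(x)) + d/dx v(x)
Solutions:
 v(x) = Piecewise((log(1/(C1*k + 3*k*x))/k, Ne(k, 0)), (nan, True))
 v(x) = Piecewise((C1 - 3*x, Eq(k, 0)), (nan, True))


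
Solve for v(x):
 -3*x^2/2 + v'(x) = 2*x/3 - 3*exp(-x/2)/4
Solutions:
 v(x) = C1 + x^3/2 + x^2/3 + 3*exp(-x/2)/2


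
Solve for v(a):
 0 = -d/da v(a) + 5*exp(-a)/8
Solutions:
 v(a) = C1 - 5*exp(-a)/8


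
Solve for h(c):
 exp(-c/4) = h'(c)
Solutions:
 h(c) = C1 - 4*exp(-c/4)


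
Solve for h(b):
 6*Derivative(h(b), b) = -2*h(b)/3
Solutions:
 h(b) = C1*exp(-b/9)


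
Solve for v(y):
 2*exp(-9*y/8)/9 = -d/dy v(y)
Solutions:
 v(y) = C1 + 16*exp(-9*y/8)/81


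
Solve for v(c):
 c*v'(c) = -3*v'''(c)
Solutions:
 v(c) = C1 + Integral(C2*airyai(-3^(2/3)*c/3) + C3*airybi(-3^(2/3)*c/3), c)


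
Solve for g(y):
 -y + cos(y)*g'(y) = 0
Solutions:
 g(y) = C1 + Integral(y/cos(y), y)


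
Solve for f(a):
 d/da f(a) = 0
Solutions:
 f(a) = C1


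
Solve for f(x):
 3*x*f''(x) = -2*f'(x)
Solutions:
 f(x) = C1 + C2*x^(1/3)


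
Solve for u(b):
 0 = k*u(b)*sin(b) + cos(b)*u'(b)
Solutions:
 u(b) = C1*exp(k*log(cos(b)))


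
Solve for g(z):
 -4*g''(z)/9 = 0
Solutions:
 g(z) = C1 + C2*z


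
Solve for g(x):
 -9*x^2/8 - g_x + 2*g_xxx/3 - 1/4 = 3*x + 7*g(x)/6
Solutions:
 g(x) = C1*exp(-x*(2/(sqrt(41) + 7)^(1/3) + (sqrt(41) + 7)^(1/3))/4)*sin(sqrt(3)*x*(-(sqrt(41) + 7)^(1/3) + 2/(sqrt(41) + 7)^(1/3))/4) + C2*exp(-x*(2/(sqrt(41) + 7)^(1/3) + (sqrt(41) + 7)^(1/3))/4)*cos(sqrt(3)*x*(-(sqrt(41) + 7)^(1/3) + 2/(sqrt(41) + 7)^(1/3))/4) + C3*exp(x*((sqrt(41) + 7)^(-1/3) + (sqrt(41) + 7)^(1/3)/2)) - 27*x^2/28 - 45*x/49 + 393/686


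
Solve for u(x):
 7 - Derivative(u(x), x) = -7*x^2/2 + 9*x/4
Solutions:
 u(x) = C1 + 7*x^3/6 - 9*x^2/8 + 7*x


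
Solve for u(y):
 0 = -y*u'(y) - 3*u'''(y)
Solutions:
 u(y) = C1 + Integral(C2*airyai(-3^(2/3)*y/3) + C3*airybi(-3^(2/3)*y/3), y)


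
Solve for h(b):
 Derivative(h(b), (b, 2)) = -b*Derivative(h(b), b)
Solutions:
 h(b) = C1 + C2*erf(sqrt(2)*b/2)


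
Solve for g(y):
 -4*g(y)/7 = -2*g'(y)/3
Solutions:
 g(y) = C1*exp(6*y/7)


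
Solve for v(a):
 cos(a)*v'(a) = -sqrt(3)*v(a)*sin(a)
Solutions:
 v(a) = C1*cos(a)^(sqrt(3))


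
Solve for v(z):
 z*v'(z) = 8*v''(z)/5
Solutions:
 v(z) = C1 + C2*erfi(sqrt(5)*z/4)


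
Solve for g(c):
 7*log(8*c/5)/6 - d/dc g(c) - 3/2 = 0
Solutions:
 g(c) = C1 + 7*c*log(c)/6 - 8*c/3 - 7*c*log(5)/6 + 7*c*log(2)/2


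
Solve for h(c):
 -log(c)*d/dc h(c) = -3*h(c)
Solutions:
 h(c) = C1*exp(3*li(c))


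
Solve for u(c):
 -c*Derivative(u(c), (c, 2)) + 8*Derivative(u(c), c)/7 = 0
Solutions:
 u(c) = C1 + C2*c^(15/7)


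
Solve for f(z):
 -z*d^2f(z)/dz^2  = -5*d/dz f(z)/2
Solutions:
 f(z) = C1 + C2*z^(7/2)


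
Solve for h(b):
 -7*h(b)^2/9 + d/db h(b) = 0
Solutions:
 h(b) = -9/(C1 + 7*b)


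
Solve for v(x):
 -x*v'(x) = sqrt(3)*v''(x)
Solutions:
 v(x) = C1 + C2*erf(sqrt(2)*3^(3/4)*x/6)


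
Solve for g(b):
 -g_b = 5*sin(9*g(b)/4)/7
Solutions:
 5*b/7 + 2*log(cos(9*g(b)/4) - 1)/9 - 2*log(cos(9*g(b)/4) + 1)/9 = C1


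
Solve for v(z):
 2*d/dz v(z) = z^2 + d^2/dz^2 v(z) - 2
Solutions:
 v(z) = C1 + C2*exp(2*z) + z^3/6 + z^2/4 - 3*z/4


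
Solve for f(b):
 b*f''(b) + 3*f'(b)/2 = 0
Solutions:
 f(b) = C1 + C2/sqrt(b)


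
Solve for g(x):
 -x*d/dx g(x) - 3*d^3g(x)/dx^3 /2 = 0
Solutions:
 g(x) = C1 + Integral(C2*airyai(-2^(1/3)*3^(2/3)*x/3) + C3*airybi(-2^(1/3)*3^(2/3)*x/3), x)


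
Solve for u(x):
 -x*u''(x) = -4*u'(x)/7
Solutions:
 u(x) = C1 + C2*x^(11/7)


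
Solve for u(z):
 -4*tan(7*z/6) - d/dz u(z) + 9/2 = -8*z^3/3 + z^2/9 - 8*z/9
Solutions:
 u(z) = C1 + 2*z^4/3 - z^3/27 + 4*z^2/9 + 9*z/2 + 24*log(cos(7*z/6))/7


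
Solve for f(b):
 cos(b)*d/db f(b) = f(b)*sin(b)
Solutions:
 f(b) = C1/cos(b)


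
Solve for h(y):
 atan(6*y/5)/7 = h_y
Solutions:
 h(y) = C1 + y*atan(6*y/5)/7 - 5*log(36*y^2 + 25)/84


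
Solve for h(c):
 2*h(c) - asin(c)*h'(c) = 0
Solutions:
 h(c) = C1*exp(2*Integral(1/asin(c), c))


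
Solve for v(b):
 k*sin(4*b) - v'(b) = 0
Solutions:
 v(b) = C1 - k*cos(4*b)/4


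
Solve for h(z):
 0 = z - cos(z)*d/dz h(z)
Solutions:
 h(z) = C1 + Integral(z/cos(z), z)


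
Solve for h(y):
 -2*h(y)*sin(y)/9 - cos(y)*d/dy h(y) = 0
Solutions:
 h(y) = C1*cos(y)^(2/9)


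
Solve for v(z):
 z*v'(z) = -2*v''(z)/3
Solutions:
 v(z) = C1 + C2*erf(sqrt(3)*z/2)


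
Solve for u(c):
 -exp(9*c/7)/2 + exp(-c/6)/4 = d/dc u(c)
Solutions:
 u(c) = C1 - 7*exp(9*c/7)/18 - 3*exp(-c/6)/2


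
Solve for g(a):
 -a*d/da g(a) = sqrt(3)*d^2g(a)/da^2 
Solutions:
 g(a) = C1 + C2*erf(sqrt(2)*3^(3/4)*a/6)


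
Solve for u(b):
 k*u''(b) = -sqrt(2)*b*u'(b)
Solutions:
 u(b) = C1 + C2*sqrt(k)*erf(2^(3/4)*b*sqrt(1/k)/2)


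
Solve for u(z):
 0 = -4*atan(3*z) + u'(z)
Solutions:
 u(z) = C1 + 4*z*atan(3*z) - 2*log(9*z^2 + 1)/3


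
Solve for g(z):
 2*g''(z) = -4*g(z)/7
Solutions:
 g(z) = C1*sin(sqrt(14)*z/7) + C2*cos(sqrt(14)*z/7)


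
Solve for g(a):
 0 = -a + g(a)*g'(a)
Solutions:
 g(a) = -sqrt(C1 + a^2)
 g(a) = sqrt(C1 + a^2)


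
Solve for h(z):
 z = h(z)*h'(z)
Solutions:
 h(z) = -sqrt(C1 + z^2)
 h(z) = sqrt(C1 + z^2)


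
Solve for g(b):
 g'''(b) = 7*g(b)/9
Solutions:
 g(b) = C3*exp(21^(1/3)*b/3) + (C1*sin(3^(5/6)*7^(1/3)*b/6) + C2*cos(3^(5/6)*7^(1/3)*b/6))*exp(-21^(1/3)*b/6)


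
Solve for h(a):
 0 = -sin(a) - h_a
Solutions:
 h(a) = C1 + cos(a)


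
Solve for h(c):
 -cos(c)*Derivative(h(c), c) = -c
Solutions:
 h(c) = C1 + Integral(c/cos(c), c)


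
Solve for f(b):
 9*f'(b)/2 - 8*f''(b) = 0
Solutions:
 f(b) = C1 + C2*exp(9*b/16)


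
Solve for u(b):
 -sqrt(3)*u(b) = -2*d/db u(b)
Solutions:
 u(b) = C1*exp(sqrt(3)*b/2)


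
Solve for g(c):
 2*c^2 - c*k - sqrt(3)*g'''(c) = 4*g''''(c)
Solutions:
 g(c) = C1 + C2*c + C3*c^2 + C4*exp(-sqrt(3)*c/4) + sqrt(3)*c^5/90 + c^4*(-sqrt(3)*k - 16)/72 + 2*c^3*(3*k + 16*sqrt(3))/27


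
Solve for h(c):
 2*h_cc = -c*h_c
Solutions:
 h(c) = C1 + C2*erf(c/2)


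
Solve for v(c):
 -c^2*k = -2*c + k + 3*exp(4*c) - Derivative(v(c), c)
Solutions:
 v(c) = C1 + c^3*k/3 - c^2 + c*k + 3*exp(4*c)/4


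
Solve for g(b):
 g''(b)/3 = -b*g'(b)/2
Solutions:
 g(b) = C1 + C2*erf(sqrt(3)*b/2)


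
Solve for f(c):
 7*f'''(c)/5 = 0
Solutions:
 f(c) = C1 + C2*c + C3*c^2


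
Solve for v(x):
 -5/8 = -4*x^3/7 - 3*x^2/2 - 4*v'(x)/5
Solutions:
 v(x) = C1 - 5*x^4/28 - 5*x^3/8 + 25*x/32


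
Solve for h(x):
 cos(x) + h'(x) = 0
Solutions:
 h(x) = C1 - sin(x)


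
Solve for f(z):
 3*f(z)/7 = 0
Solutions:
 f(z) = 0


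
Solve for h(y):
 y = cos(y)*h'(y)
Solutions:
 h(y) = C1 + Integral(y/cos(y), y)


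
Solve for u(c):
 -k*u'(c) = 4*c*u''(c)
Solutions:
 u(c) = C1 + c^(1 - re(k)/4)*(C2*sin(log(c)*Abs(im(k))/4) + C3*cos(log(c)*im(k)/4))


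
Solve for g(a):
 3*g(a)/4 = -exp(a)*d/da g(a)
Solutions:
 g(a) = C1*exp(3*exp(-a)/4)


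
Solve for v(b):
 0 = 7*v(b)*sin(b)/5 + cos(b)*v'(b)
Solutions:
 v(b) = C1*cos(b)^(7/5)


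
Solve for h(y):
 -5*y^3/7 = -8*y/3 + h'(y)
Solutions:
 h(y) = C1 - 5*y^4/28 + 4*y^2/3


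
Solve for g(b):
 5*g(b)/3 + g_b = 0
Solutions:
 g(b) = C1*exp(-5*b/3)


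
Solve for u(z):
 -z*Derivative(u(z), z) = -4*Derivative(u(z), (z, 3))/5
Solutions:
 u(z) = C1 + Integral(C2*airyai(10^(1/3)*z/2) + C3*airybi(10^(1/3)*z/2), z)


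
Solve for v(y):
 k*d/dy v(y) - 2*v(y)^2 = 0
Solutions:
 v(y) = -k/(C1*k + 2*y)


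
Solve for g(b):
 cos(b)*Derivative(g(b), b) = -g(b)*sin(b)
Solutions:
 g(b) = C1*cos(b)


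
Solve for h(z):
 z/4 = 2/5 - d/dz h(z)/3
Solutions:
 h(z) = C1 - 3*z^2/8 + 6*z/5


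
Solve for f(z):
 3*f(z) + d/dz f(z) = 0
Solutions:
 f(z) = C1*exp(-3*z)


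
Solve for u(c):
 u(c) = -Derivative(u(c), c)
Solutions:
 u(c) = C1*exp(-c)


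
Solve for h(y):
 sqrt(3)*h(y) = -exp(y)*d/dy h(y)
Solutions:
 h(y) = C1*exp(sqrt(3)*exp(-y))


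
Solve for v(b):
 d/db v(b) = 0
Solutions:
 v(b) = C1


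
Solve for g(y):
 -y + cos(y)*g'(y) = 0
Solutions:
 g(y) = C1 + Integral(y/cos(y), y)


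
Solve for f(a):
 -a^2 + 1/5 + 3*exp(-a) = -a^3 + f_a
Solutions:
 f(a) = C1 + a^4/4 - a^3/3 + a/5 - 3*exp(-a)


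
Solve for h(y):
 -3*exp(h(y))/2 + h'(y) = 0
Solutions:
 h(y) = log(-1/(C1 + 3*y)) + log(2)


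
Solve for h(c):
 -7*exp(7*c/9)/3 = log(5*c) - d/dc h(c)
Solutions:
 h(c) = C1 + c*log(c) + c*(-1 + log(5)) + 3*exp(7*c/9)


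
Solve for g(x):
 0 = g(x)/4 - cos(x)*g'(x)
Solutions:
 g(x) = C1*(sin(x) + 1)^(1/8)/(sin(x) - 1)^(1/8)


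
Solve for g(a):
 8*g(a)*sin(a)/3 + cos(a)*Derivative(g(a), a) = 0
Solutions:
 g(a) = C1*cos(a)^(8/3)


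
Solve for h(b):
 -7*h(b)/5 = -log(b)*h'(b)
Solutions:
 h(b) = C1*exp(7*li(b)/5)


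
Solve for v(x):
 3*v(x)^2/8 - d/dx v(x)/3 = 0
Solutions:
 v(x) = -8/(C1 + 9*x)


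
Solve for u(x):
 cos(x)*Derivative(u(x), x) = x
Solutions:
 u(x) = C1 + Integral(x/cos(x), x)


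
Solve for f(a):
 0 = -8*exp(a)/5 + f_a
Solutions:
 f(a) = C1 + 8*exp(a)/5


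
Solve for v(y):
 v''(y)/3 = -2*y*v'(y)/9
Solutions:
 v(y) = C1 + C2*erf(sqrt(3)*y/3)


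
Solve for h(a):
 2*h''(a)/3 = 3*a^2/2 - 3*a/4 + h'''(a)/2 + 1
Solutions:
 h(a) = C1 + C2*a + C3*exp(4*a/3) + 3*a^4/16 + 3*a^3/8 + 51*a^2/32


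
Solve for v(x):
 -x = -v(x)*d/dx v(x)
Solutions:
 v(x) = -sqrt(C1 + x^2)
 v(x) = sqrt(C1 + x^2)


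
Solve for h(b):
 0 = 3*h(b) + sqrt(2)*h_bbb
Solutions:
 h(b) = C3*exp(-2^(5/6)*3^(1/3)*b/2) + (C1*sin(6^(5/6)*b/4) + C2*cos(6^(5/6)*b/4))*exp(2^(5/6)*3^(1/3)*b/4)


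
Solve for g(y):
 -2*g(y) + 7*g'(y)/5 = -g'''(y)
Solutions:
 g(y) = C1*exp(y*(-15*(1 + 13*sqrt(330)/225)^(1/3) + 7/(1 + 13*sqrt(330)/225)^(1/3))/30)*sin(sqrt(3)*y*(7/(1 + 13*sqrt(330)/225)^(1/3) + 15*(1 + 13*sqrt(330)/225)^(1/3))/30) + C2*exp(y*(-15*(1 + 13*sqrt(330)/225)^(1/3) + 7/(1 + 13*sqrt(330)/225)^(1/3))/30)*cos(sqrt(3)*y*(7/(1 + 13*sqrt(330)/225)^(1/3) + 15*(1 + 13*sqrt(330)/225)^(1/3))/30) + C3*exp(y*(-7/(15*(1 + 13*sqrt(330)/225)^(1/3)) + (1 + 13*sqrt(330)/225)^(1/3)))


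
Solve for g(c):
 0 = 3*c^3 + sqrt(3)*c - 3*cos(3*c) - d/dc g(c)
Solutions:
 g(c) = C1 + 3*c^4/4 + sqrt(3)*c^2/2 - sin(3*c)


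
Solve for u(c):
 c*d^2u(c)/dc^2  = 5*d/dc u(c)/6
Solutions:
 u(c) = C1 + C2*c^(11/6)


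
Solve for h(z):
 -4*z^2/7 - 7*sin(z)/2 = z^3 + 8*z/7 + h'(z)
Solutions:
 h(z) = C1 - z^4/4 - 4*z^3/21 - 4*z^2/7 + 7*cos(z)/2


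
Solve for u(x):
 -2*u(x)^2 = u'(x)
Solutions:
 u(x) = 1/(C1 + 2*x)


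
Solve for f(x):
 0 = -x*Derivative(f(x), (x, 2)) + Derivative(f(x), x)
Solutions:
 f(x) = C1 + C2*x^2


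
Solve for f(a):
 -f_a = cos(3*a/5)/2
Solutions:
 f(a) = C1 - 5*sin(3*a/5)/6


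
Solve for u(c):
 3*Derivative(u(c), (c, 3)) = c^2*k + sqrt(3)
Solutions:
 u(c) = C1 + C2*c + C3*c^2 + c^5*k/180 + sqrt(3)*c^3/18


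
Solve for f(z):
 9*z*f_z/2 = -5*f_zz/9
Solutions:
 f(z) = C1 + C2*erf(9*sqrt(5)*z/10)


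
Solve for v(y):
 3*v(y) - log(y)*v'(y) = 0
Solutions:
 v(y) = C1*exp(3*li(y))


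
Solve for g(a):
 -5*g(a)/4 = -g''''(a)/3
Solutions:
 g(a) = C1*exp(-15^(1/4)*sqrt(2)*a/2) + C2*exp(15^(1/4)*sqrt(2)*a/2) + C3*sin(15^(1/4)*sqrt(2)*a/2) + C4*cos(15^(1/4)*sqrt(2)*a/2)


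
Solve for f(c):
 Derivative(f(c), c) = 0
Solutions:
 f(c) = C1


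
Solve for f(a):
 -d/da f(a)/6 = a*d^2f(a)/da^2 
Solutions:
 f(a) = C1 + C2*a^(5/6)


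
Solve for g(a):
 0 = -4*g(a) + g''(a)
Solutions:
 g(a) = C1*exp(-2*a) + C2*exp(2*a)


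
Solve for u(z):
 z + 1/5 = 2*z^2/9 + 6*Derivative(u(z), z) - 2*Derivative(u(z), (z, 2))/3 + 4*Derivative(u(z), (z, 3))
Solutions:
 u(z) = C1 - z^3/81 + 77*z^2/972 + 1097*z/10935 + (C2*sin(sqrt(215)*z/12) + C3*cos(sqrt(215)*z/12))*exp(z/12)


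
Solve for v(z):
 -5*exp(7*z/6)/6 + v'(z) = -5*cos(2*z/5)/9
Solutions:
 v(z) = C1 + 5*exp(7*z/6)/7 - 25*sin(2*z/5)/18


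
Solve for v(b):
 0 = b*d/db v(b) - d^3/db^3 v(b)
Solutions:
 v(b) = C1 + Integral(C2*airyai(b) + C3*airybi(b), b)


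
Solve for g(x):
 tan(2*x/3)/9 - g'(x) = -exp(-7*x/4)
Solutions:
 g(x) = C1 + log(tan(2*x/3)^2 + 1)/12 - 4*exp(-7*x/4)/7


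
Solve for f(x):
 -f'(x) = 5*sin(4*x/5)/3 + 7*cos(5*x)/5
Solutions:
 f(x) = C1 - 7*sin(5*x)/25 + 25*cos(4*x/5)/12


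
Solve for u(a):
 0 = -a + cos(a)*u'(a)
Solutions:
 u(a) = C1 + Integral(a/cos(a), a)


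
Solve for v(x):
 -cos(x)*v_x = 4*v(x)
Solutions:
 v(x) = C1*(sin(x)^2 - 2*sin(x) + 1)/(sin(x)^2 + 2*sin(x) + 1)


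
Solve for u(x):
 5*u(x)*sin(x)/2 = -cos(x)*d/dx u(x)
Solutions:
 u(x) = C1*cos(x)^(5/2)


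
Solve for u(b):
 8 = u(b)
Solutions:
 u(b) = 8


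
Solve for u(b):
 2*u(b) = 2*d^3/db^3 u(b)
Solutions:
 u(b) = C3*exp(b) + (C1*sin(sqrt(3)*b/2) + C2*cos(sqrt(3)*b/2))*exp(-b/2)


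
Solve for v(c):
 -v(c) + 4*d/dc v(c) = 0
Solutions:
 v(c) = C1*exp(c/4)


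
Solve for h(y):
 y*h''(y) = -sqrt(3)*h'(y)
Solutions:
 h(y) = C1 + C2*y^(1 - sqrt(3))


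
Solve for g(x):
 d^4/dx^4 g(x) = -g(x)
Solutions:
 g(x) = (C1*sin(sqrt(2)*x/2) + C2*cos(sqrt(2)*x/2))*exp(-sqrt(2)*x/2) + (C3*sin(sqrt(2)*x/2) + C4*cos(sqrt(2)*x/2))*exp(sqrt(2)*x/2)


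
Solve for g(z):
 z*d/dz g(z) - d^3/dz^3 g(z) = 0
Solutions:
 g(z) = C1 + Integral(C2*airyai(z) + C3*airybi(z), z)


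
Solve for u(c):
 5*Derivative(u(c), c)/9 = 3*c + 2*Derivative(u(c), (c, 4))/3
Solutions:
 u(c) = C1 + C4*exp(5^(1/3)*6^(2/3)*c/6) + 27*c^2/10 + (C2*sin(2^(2/3)*3^(1/6)*5^(1/3)*c/4) + C3*cos(2^(2/3)*3^(1/6)*5^(1/3)*c/4))*exp(-5^(1/3)*6^(2/3)*c/12)


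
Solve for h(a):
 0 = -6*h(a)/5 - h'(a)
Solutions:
 h(a) = C1*exp(-6*a/5)


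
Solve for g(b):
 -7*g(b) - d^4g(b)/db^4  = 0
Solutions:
 g(b) = (C1*sin(sqrt(2)*7^(1/4)*b/2) + C2*cos(sqrt(2)*7^(1/4)*b/2))*exp(-sqrt(2)*7^(1/4)*b/2) + (C3*sin(sqrt(2)*7^(1/4)*b/2) + C4*cos(sqrt(2)*7^(1/4)*b/2))*exp(sqrt(2)*7^(1/4)*b/2)


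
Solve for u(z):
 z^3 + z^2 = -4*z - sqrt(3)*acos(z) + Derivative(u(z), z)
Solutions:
 u(z) = C1 + z^4/4 + z^3/3 + 2*z^2 + sqrt(3)*(z*acos(z) - sqrt(1 - z^2))


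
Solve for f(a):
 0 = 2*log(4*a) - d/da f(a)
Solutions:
 f(a) = C1 + 2*a*log(a) - 2*a + a*log(16)


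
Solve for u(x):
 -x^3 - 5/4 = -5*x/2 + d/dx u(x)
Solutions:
 u(x) = C1 - x^4/4 + 5*x^2/4 - 5*x/4


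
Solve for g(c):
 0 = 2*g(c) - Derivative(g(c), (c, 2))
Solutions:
 g(c) = C1*exp(-sqrt(2)*c) + C2*exp(sqrt(2)*c)


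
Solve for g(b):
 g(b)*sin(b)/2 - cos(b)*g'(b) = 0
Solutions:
 g(b) = C1/sqrt(cos(b))


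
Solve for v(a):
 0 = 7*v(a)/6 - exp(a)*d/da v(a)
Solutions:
 v(a) = C1*exp(-7*exp(-a)/6)


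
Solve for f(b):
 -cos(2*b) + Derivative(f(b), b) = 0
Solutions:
 f(b) = C1 + sin(2*b)/2


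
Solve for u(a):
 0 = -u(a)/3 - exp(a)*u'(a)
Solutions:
 u(a) = C1*exp(exp(-a)/3)


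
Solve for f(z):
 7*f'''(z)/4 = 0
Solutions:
 f(z) = C1 + C2*z + C3*z^2


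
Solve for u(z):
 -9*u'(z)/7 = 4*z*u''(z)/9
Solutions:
 u(z) = C1 + C2/z^(53/28)


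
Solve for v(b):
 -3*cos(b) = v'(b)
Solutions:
 v(b) = C1 - 3*sin(b)


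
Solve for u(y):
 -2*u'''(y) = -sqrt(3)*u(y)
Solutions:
 u(y) = C3*exp(2^(2/3)*3^(1/6)*y/2) + (C1*sin(6^(2/3)*y/4) + C2*cos(6^(2/3)*y/4))*exp(-2^(2/3)*3^(1/6)*y/4)


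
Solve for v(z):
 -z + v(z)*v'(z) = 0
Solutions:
 v(z) = -sqrt(C1 + z^2)
 v(z) = sqrt(C1 + z^2)


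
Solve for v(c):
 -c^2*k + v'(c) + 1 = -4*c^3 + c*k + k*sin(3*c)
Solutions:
 v(c) = C1 - c^4 + c^3*k/3 + c^2*k/2 - c - k*cos(3*c)/3


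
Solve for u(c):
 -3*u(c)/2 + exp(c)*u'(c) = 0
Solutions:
 u(c) = C1*exp(-3*exp(-c)/2)


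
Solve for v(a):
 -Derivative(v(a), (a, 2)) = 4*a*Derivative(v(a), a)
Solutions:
 v(a) = C1 + C2*erf(sqrt(2)*a)


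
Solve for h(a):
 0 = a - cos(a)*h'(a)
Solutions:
 h(a) = C1 + Integral(a/cos(a), a)


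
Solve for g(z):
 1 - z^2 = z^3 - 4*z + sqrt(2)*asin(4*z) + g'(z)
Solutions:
 g(z) = C1 - z^4/4 - z^3/3 + 2*z^2 + z - sqrt(2)*(z*asin(4*z) + sqrt(1 - 16*z^2)/4)


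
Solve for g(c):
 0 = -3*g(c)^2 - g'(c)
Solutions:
 g(c) = 1/(C1 + 3*c)


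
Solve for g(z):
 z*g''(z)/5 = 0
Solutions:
 g(z) = C1 + C2*z


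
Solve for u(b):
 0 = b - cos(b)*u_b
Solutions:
 u(b) = C1 + Integral(b/cos(b), b)


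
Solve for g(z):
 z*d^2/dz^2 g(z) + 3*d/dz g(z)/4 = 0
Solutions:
 g(z) = C1 + C2*z^(1/4)


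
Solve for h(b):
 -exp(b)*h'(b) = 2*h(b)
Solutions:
 h(b) = C1*exp(2*exp(-b))


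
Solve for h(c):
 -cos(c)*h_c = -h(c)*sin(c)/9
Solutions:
 h(c) = C1/cos(c)^(1/9)


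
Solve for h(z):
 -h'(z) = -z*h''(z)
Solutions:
 h(z) = C1 + C2*z^2


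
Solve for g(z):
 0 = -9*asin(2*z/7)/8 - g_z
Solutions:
 g(z) = C1 - 9*z*asin(2*z/7)/8 - 9*sqrt(49 - 4*z^2)/16


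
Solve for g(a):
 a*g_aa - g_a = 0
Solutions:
 g(a) = C1 + C2*a^2


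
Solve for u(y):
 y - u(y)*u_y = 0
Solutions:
 u(y) = -sqrt(C1 + y^2)
 u(y) = sqrt(C1 + y^2)


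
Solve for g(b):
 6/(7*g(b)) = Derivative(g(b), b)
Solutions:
 g(b) = -sqrt(C1 + 84*b)/7
 g(b) = sqrt(C1 + 84*b)/7


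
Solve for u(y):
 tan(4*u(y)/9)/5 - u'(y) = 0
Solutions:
 u(y) = -9*asin(C1*exp(4*y/45))/4 + 9*pi/4
 u(y) = 9*asin(C1*exp(4*y/45))/4


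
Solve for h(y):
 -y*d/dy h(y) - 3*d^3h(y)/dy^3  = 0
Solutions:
 h(y) = C1 + Integral(C2*airyai(-3^(2/3)*y/3) + C3*airybi(-3^(2/3)*y/3), y)


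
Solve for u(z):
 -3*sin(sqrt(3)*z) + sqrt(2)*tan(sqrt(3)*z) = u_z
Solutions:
 u(z) = C1 - sqrt(6)*log(cos(sqrt(3)*z))/3 + sqrt(3)*cos(sqrt(3)*z)


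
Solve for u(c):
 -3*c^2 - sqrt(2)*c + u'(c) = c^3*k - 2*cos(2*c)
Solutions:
 u(c) = C1 + c^4*k/4 + c^3 + sqrt(2)*c^2/2 - sin(2*c)


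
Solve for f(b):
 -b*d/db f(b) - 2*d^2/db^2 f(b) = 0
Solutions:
 f(b) = C1 + C2*erf(b/2)


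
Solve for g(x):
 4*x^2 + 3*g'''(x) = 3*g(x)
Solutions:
 g(x) = C3*exp(x) + 4*x^2/3 + (C1*sin(sqrt(3)*x/2) + C2*cos(sqrt(3)*x/2))*exp(-x/2)


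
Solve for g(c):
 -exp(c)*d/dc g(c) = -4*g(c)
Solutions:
 g(c) = C1*exp(-4*exp(-c))


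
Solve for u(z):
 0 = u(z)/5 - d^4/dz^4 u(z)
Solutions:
 u(z) = C1*exp(-5^(3/4)*z/5) + C2*exp(5^(3/4)*z/5) + C3*sin(5^(3/4)*z/5) + C4*cos(5^(3/4)*z/5)


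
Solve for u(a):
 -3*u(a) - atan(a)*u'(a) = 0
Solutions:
 u(a) = C1*exp(-3*Integral(1/atan(a), a))


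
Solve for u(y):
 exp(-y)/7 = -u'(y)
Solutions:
 u(y) = C1 + exp(-y)/7


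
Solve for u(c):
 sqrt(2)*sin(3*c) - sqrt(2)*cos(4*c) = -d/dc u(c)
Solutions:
 u(c) = C1 + sqrt(2)*sin(4*c)/4 + sqrt(2)*cos(3*c)/3


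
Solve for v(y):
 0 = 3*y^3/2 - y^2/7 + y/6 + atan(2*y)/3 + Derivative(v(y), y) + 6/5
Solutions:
 v(y) = C1 - 3*y^4/8 + y^3/21 - y^2/12 - y*atan(2*y)/3 - 6*y/5 + log(4*y^2 + 1)/12


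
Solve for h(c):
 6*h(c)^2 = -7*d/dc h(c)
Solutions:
 h(c) = 7/(C1 + 6*c)


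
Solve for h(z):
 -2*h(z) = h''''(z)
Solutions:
 h(z) = (C1*sin(2^(3/4)*z/2) + C2*cos(2^(3/4)*z/2))*exp(-2^(3/4)*z/2) + (C3*sin(2^(3/4)*z/2) + C4*cos(2^(3/4)*z/2))*exp(2^(3/4)*z/2)


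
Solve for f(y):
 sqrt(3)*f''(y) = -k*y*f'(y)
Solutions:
 f(y) = Piecewise((-sqrt(2)*3^(1/4)*sqrt(pi)*C1*erf(sqrt(2)*3^(3/4)*sqrt(k)*y/6)/(2*sqrt(k)) - C2, (k > 0) | (k < 0)), (-C1*y - C2, True))


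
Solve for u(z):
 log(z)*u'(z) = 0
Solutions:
 u(z) = C1


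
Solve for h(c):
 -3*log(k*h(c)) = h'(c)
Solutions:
 li(k*h(c))/k = C1 - 3*c


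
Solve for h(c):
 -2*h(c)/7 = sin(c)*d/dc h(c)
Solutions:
 h(c) = C1*(cos(c) + 1)^(1/7)/(cos(c) - 1)^(1/7)


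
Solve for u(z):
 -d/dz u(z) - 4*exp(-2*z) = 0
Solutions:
 u(z) = C1 + 2*exp(-2*z)


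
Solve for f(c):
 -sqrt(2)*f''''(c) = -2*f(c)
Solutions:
 f(c) = C1*exp(-2^(1/8)*c) + C2*exp(2^(1/8)*c) + C3*sin(2^(1/8)*c) + C4*cos(2^(1/8)*c)


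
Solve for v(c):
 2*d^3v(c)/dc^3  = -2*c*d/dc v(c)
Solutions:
 v(c) = C1 + Integral(C2*airyai(-c) + C3*airybi(-c), c)


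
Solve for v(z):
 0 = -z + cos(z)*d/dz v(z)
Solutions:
 v(z) = C1 + Integral(z/cos(z), z)


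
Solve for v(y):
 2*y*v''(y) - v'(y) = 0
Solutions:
 v(y) = C1 + C2*y^(3/2)


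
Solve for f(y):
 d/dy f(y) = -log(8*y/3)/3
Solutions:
 f(y) = C1 - y*log(y)/3 - y*log(2) + y/3 + y*log(3)/3


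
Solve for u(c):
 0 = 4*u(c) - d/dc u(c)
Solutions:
 u(c) = C1*exp(4*c)


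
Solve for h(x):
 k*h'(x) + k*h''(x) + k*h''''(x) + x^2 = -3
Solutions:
 h(x) = C1 + C2*exp(6^(1/3)*x*(-2*3^(1/3)/(9 + sqrt(93))^(1/3) + 2^(1/3)*(9 + sqrt(93))^(1/3))/12)*sin(2^(1/3)*3^(1/6)*x*(6/(9 + sqrt(93))^(1/3) + 2^(1/3)*3^(2/3)*(9 + sqrt(93))^(1/3))/12) + C3*exp(6^(1/3)*x*(-2*3^(1/3)/(9 + sqrt(93))^(1/3) + 2^(1/3)*(9 + sqrt(93))^(1/3))/12)*cos(2^(1/3)*3^(1/6)*x*(6/(9 + sqrt(93))^(1/3) + 2^(1/3)*3^(2/3)*(9 + sqrt(93))^(1/3))/12) + C4*exp(-6^(1/3)*x*(-2*3^(1/3)/(9 + sqrt(93))^(1/3) + 2^(1/3)*(9 + sqrt(93))^(1/3))/6) - x^3/(3*k) + x^2/k - 5*x/k


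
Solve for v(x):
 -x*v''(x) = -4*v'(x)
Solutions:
 v(x) = C1 + C2*x^5


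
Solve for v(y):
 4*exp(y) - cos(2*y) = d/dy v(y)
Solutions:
 v(y) = C1 + 4*exp(y) - sin(2*y)/2


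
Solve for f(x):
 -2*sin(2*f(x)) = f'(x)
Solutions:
 f(x) = pi - acos((-C1 - exp(8*x))/(C1 - exp(8*x)))/2
 f(x) = acos((-C1 - exp(8*x))/(C1 - exp(8*x)))/2


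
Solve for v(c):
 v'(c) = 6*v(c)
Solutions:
 v(c) = C1*exp(6*c)


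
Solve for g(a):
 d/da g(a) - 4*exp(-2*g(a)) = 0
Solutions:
 g(a) = log(-sqrt(C1 + 8*a))
 g(a) = log(C1 + 8*a)/2


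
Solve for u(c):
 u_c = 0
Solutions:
 u(c) = C1


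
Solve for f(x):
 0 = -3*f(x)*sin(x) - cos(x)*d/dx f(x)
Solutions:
 f(x) = C1*cos(x)^3


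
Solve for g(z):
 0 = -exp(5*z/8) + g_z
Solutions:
 g(z) = C1 + 8*exp(5*z/8)/5


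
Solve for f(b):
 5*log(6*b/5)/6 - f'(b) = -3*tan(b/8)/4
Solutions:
 f(b) = C1 + 5*b*log(b)/6 - 5*b*log(5)/6 - 5*b/6 + 5*b*log(6)/6 - 6*log(cos(b/8))


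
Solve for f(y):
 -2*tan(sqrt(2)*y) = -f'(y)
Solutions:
 f(y) = C1 - sqrt(2)*log(cos(sqrt(2)*y))


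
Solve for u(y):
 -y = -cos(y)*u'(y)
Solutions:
 u(y) = C1 + Integral(y/cos(y), y)


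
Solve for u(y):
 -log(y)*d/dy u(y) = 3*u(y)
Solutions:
 u(y) = C1*exp(-3*li(y))


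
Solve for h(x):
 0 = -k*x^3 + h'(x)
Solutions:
 h(x) = C1 + k*x^4/4


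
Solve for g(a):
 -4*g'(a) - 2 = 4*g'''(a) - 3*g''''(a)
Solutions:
 g(a) = C1 + C2*exp(a*(-2^(1/3)*(9*sqrt(921) + 275)^(1/3) - 8*2^(2/3)/(9*sqrt(921) + 275)^(1/3) + 8)/18)*sin(2^(1/3)*sqrt(3)*a*(-(9*sqrt(921) + 275)^(1/3) + 8*2^(1/3)/(9*sqrt(921) + 275)^(1/3))/18) + C3*exp(a*(-2^(1/3)*(9*sqrt(921) + 275)^(1/3) - 8*2^(2/3)/(9*sqrt(921) + 275)^(1/3) + 8)/18)*cos(2^(1/3)*sqrt(3)*a*(-(9*sqrt(921) + 275)^(1/3) + 8*2^(1/3)/(9*sqrt(921) + 275)^(1/3))/18) + C4*exp(a*(8*2^(2/3)/(9*sqrt(921) + 275)^(1/3) + 4 + 2^(1/3)*(9*sqrt(921) + 275)^(1/3))/9) - a/2


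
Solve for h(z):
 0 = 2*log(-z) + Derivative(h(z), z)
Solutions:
 h(z) = C1 - 2*z*log(-z) + 2*z


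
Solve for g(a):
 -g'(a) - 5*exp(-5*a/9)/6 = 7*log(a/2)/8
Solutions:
 g(a) = C1 - 7*a*log(a)/8 + 7*a*(log(2) + 1)/8 + 3*exp(-5*a/9)/2


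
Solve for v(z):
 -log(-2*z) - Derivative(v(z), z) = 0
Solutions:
 v(z) = C1 - z*log(-z) + z*(1 - log(2))


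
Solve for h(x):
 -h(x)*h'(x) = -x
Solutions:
 h(x) = -sqrt(C1 + x^2)
 h(x) = sqrt(C1 + x^2)


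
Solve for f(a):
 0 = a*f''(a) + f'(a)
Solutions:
 f(a) = C1 + C2*log(a)


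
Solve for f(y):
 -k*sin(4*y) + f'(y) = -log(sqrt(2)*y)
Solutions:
 f(y) = C1 - k*cos(4*y)/4 - y*log(y) - y*log(2)/2 + y


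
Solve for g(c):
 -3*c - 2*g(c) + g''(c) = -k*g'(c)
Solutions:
 g(c) = C1*exp(c*(-k + sqrt(k^2 + 8))/2) + C2*exp(-c*(k + sqrt(k^2 + 8))/2) - 3*c/2 - 3*k/4


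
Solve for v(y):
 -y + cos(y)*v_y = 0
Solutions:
 v(y) = C1 + Integral(y/cos(y), y)


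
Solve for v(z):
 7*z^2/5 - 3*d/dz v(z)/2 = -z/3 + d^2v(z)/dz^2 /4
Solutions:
 v(z) = C1 + C2*exp(-6*z) + 14*z^3/45 - 2*z^2/45 + 2*z/135


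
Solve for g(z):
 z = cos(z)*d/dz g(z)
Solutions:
 g(z) = C1 + Integral(z/cos(z), z)


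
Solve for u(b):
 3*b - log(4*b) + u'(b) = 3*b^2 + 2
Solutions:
 u(b) = C1 + b^3 - 3*b^2/2 + b*log(b) + b + b*log(4)


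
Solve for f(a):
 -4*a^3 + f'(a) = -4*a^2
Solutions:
 f(a) = C1 + a^4 - 4*a^3/3


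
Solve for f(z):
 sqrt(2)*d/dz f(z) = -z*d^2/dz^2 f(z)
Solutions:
 f(z) = C1 + C2*z^(1 - sqrt(2))


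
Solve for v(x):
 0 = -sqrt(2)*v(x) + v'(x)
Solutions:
 v(x) = C1*exp(sqrt(2)*x)


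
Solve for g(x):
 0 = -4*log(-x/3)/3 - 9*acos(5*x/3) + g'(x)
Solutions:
 g(x) = C1 + 4*x*log(-x)/3 + 9*x*acos(5*x/3) - 4*x*log(3)/3 - 4*x/3 - 9*sqrt(9 - 25*x^2)/5


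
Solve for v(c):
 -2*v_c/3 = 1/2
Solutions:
 v(c) = C1 - 3*c/4


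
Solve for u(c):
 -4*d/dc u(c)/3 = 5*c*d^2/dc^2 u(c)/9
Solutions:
 u(c) = C1 + C2/c^(7/5)


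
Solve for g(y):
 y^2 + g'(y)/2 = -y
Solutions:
 g(y) = C1 - 2*y^3/3 - y^2


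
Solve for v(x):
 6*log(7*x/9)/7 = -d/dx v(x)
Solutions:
 v(x) = C1 - 6*x*log(x)/7 - 6*x*log(7)/7 + 6*x/7 + 12*x*log(3)/7


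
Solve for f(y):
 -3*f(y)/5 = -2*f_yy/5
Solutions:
 f(y) = C1*exp(-sqrt(6)*y/2) + C2*exp(sqrt(6)*y/2)


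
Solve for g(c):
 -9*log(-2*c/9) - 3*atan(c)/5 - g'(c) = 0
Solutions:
 g(c) = C1 - 9*c*log(-c) - 3*c*atan(c)/5 - 9*c*log(2) + 9*c + 18*c*log(3) + 3*log(c^2 + 1)/10


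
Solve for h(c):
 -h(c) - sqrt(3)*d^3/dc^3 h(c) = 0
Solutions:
 h(c) = C3*exp(-3^(5/6)*c/3) + (C1*sin(3^(1/3)*c/2) + C2*cos(3^(1/3)*c/2))*exp(3^(5/6)*c/6)


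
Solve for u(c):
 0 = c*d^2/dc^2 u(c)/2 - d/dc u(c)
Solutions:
 u(c) = C1 + C2*c^3


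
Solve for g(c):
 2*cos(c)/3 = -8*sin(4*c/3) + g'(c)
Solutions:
 g(c) = C1 + 2*sin(c)/3 - 6*cos(4*c/3)


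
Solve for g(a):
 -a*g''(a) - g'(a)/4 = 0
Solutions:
 g(a) = C1 + C2*a^(3/4)


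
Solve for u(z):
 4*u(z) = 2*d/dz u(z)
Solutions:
 u(z) = C1*exp(2*z)


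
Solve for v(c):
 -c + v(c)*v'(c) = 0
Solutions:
 v(c) = -sqrt(C1 + c^2)
 v(c) = sqrt(C1 + c^2)


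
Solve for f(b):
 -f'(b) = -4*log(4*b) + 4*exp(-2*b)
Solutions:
 f(b) = C1 + 4*b*log(b) + 4*b*(-1 + 2*log(2)) + 2*exp(-2*b)


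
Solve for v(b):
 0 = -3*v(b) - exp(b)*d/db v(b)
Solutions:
 v(b) = C1*exp(3*exp(-b))


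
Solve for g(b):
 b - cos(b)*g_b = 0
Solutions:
 g(b) = C1 + Integral(b/cos(b), b)


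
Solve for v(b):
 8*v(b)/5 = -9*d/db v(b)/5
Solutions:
 v(b) = C1*exp(-8*b/9)


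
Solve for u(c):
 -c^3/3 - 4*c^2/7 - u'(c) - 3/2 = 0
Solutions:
 u(c) = C1 - c^4/12 - 4*c^3/21 - 3*c/2


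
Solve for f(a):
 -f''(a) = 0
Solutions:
 f(a) = C1 + C2*a


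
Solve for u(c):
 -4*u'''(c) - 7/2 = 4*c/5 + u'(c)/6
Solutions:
 u(c) = C1 + C2*sin(sqrt(6)*c/12) + C3*cos(sqrt(6)*c/12) - 12*c^2/5 - 21*c


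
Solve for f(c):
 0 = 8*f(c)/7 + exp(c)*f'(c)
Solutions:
 f(c) = C1*exp(8*exp(-c)/7)


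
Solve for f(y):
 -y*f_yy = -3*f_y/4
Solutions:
 f(y) = C1 + C2*y^(7/4)


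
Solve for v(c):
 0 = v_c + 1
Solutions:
 v(c) = C1 - c


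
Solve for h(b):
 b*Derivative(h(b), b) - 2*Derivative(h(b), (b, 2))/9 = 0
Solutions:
 h(b) = C1 + C2*erfi(3*b/2)


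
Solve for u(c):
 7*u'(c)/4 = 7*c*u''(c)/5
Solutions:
 u(c) = C1 + C2*c^(9/4)


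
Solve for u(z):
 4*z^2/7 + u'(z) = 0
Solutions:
 u(z) = C1 - 4*z^3/21


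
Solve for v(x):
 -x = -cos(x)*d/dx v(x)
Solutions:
 v(x) = C1 + Integral(x/cos(x), x)


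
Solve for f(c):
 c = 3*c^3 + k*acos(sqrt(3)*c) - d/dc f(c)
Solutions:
 f(c) = C1 + 3*c^4/4 - c^2/2 + k*(c*acos(sqrt(3)*c) - sqrt(3)*sqrt(1 - 3*c^2)/3)


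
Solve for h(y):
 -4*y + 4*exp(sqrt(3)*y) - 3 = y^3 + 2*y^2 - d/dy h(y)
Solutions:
 h(y) = C1 + y^4/4 + 2*y^3/3 + 2*y^2 + 3*y - 4*sqrt(3)*exp(sqrt(3)*y)/3


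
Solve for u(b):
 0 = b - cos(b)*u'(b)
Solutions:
 u(b) = C1 + Integral(b/cos(b), b)


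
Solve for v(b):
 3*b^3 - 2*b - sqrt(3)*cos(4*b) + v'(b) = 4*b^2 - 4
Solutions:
 v(b) = C1 - 3*b^4/4 + 4*b^3/3 + b^2 - 4*b + sqrt(3)*sin(4*b)/4


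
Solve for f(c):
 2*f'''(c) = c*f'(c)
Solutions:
 f(c) = C1 + Integral(C2*airyai(2^(2/3)*c/2) + C3*airybi(2^(2/3)*c/2), c)


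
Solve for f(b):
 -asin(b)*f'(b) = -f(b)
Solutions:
 f(b) = C1*exp(Integral(1/asin(b), b))


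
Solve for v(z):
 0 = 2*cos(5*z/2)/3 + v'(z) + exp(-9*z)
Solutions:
 v(z) = C1 - 4*sin(5*z/2)/15 + exp(-9*z)/9


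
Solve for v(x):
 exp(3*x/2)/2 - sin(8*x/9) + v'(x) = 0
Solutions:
 v(x) = C1 - exp(3*x/2)/3 - 9*cos(8*x/9)/8


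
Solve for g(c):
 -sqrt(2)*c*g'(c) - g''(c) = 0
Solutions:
 g(c) = C1 + C2*erf(2^(3/4)*c/2)


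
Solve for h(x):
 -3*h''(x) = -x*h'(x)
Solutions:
 h(x) = C1 + C2*erfi(sqrt(6)*x/6)


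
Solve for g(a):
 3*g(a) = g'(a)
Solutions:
 g(a) = C1*exp(3*a)


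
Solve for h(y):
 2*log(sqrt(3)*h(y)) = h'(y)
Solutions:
 -Integral(1/(2*log(_y) + log(3)), (_y, h(y))) = C1 - y


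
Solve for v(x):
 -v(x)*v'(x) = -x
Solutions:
 v(x) = -sqrt(C1 + x^2)
 v(x) = sqrt(C1 + x^2)


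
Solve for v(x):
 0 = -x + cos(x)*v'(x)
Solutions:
 v(x) = C1 + Integral(x/cos(x), x)


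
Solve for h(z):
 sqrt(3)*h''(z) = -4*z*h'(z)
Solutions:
 h(z) = C1 + C2*erf(sqrt(2)*3^(3/4)*z/3)


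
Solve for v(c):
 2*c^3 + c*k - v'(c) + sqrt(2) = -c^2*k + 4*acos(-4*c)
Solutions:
 v(c) = C1 + c^4/2 + c^3*k/3 + c^2*k/2 - 4*c*acos(-4*c) + sqrt(2)*c - sqrt(1 - 16*c^2)


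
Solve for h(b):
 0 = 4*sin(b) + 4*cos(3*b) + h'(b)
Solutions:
 h(b) = C1 - 4*sin(3*b)/3 + 4*cos(b)


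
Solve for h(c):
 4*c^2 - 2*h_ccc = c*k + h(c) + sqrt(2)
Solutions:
 h(c) = C3*exp(-2^(2/3)*c/2) + 4*c^2 - c*k + (C1*sin(2^(2/3)*sqrt(3)*c/4) + C2*cos(2^(2/3)*sqrt(3)*c/4))*exp(2^(2/3)*c/4) - sqrt(2)


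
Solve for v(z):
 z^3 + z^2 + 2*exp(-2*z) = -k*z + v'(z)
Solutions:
 v(z) = C1 + k*z^2/2 + z^4/4 + z^3/3 - exp(-2*z)


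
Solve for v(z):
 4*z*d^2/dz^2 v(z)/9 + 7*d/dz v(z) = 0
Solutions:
 v(z) = C1 + C2/z^(59/4)


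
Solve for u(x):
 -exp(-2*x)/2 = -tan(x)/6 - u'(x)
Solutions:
 u(x) = C1 - log(tan(x)^2 + 1)/12 - exp(-2*x)/4


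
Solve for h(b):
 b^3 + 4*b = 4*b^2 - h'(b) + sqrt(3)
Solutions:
 h(b) = C1 - b^4/4 + 4*b^3/3 - 2*b^2 + sqrt(3)*b


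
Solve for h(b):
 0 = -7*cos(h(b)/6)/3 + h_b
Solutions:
 -7*b/3 - 3*log(sin(h(b)/6) - 1) + 3*log(sin(h(b)/6) + 1) = C1


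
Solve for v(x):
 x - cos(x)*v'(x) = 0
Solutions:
 v(x) = C1 + Integral(x/cos(x), x)


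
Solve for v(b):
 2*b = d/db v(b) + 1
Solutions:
 v(b) = C1 + b^2 - b


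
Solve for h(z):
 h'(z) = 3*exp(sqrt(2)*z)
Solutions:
 h(z) = C1 + 3*sqrt(2)*exp(sqrt(2)*z)/2


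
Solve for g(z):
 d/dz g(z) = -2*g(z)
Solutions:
 g(z) = C1*exp(-2*z)


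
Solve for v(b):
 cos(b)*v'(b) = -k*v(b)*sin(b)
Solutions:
 v(b) = C1*exp(k*log(cos(b)))


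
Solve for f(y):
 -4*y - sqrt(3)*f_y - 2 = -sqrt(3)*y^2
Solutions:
 f(y) = C1 + y^3/3 - 2*sqrt(3)*y^2/3 - 2*sqrt(3)*y/3


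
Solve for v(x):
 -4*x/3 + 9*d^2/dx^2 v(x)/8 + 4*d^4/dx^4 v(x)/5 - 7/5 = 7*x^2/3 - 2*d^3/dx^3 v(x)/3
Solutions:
 v(x) = C1 + C2*x + 14*x^4/81 - 464*x^3/2187 - 46796*x^2/98415 + (C3*sin(sqrt(710)*x/24) + C4*cos(sqrt(710)*x/24))*exp(-5*x/12)


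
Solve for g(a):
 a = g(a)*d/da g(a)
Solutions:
 g(a) = -sqrt(C1 + a^2)
 g(a) = sqrt(C1 + a^2)


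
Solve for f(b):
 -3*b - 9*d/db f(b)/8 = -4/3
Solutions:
 f(b) = C1 - 4*b^2/3 + 32*b/27


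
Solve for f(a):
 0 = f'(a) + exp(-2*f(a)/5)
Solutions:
 f(a) = 5*log(-sqrt(C1 - a)) - 5*log(5) + 5*log(10)/2
 f(a) = 5*log(C1 - a)/2 - 5*log(5) + 5*log(10)/2


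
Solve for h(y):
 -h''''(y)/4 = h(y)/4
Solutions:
 h(y) = (C1*sin(sqrt(2)*y/2) + C2*cos(sqrt(2)*y/2))*exp(-sqrt(2)*y/2) + (C3*sin(sqrt(2)*y/2) + C4*cos(sqrt(2)*y/2))*exp(sqrt(2)*y/2)


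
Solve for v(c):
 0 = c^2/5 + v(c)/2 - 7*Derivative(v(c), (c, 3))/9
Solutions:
 v(c) = C3*exp(42^(2/3)*c/14) - 2*c^2/5 + (C1*sin(3*14^(2/3)*3^(1/6)*c/28) + C2*cos(3*14^(2/3)*3^(1/6)*c/28))*exp(-42^(2/3)*c/28)


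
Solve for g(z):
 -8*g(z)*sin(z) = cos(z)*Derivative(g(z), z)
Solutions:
 g(z) = C1*cos(z)^8


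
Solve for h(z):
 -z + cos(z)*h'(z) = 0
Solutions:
 h(z) = C1 + Integral(z/cos(z), z)


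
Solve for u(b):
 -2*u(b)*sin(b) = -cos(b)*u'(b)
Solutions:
 u(b) = C1/cos(b)^2


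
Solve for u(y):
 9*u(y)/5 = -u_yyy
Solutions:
 u(y) = C3*exp(-15^(2/3)*y/5) + (C1*sin(3*3^(1/6)*5^(2/3)*y/10) + C2*cos(3*3^(1/6)*5^(2/3)*y/10))*exp(15^(2/3)*y/10)


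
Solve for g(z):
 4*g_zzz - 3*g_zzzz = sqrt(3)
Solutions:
 g(z) = C1 + C2*z + C3*z^2 + C4*exp(4*z/3) + sqrt(3)*z^3/24


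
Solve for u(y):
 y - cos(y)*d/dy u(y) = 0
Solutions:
 u(y) = C1 + Integral(y/cos(y), y)


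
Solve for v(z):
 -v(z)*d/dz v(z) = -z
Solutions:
 v(z) = -sqrt(C1 + z^2)
 v(z) = sqrt(C1 + z^2)


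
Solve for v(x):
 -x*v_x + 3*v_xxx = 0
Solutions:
 v(x) = C1 + Integral(C2*airyai(3^(2/3)*x/3) + C3*airybi(3^(2/3)*x/3), x)


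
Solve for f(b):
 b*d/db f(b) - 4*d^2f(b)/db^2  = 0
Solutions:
 f(b) = C1 + C2*erfi(sqrt(2)*b/4)


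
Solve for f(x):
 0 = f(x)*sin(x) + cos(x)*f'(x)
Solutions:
 f(x) = C1*cos(x)


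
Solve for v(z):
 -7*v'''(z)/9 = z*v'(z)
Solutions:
 v(z) = C1 + Integral(C2*airyai(-21^(2/3)*z/7) + C3*airybi(-21^(2/3)*z/7), z)


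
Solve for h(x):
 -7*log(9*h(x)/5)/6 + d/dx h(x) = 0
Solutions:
 -6*Integral(1/(log(_y) - log(5) + 2*log(3)), (_y, h(x)))/7 = C1 - x


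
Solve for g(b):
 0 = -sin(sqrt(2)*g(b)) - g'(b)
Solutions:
 g(b) = sqrt(2)*(pi - acos((-exp(2*sqrt(2)*C1) - exp(2*sqrt(2)*b))/(exp(2*sqrt(2)*C1) - exp(2*sqrt(2)*b)))/2)
 g(b) = sqrt(2)*acos((-exp(2*sqrt(2)*C1) - exp(2*sqrt(2)*b))/(exp(2*sqrt(2)*C1) - exp(2*sqrt(2)*b)))/2


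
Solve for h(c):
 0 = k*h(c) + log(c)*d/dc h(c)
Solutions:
 h(c) = C1*exp(-k*li(c))


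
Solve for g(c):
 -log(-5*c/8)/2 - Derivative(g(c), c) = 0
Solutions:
 g(c) = C1 - c*log(-c)/2 + c*(-log(5) + 1 + 3*log(2))/2


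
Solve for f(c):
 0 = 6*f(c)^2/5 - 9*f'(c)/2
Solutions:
 f(c) = -15/(C1 + 4*c)


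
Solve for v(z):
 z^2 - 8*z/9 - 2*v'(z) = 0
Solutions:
 v(z) = C1 + z^3/6 - 2*z^2/9


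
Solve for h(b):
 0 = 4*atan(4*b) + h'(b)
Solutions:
 h(b) = C1 - 4*b*atan(4*b) + log(16*b^2 + 1)/2


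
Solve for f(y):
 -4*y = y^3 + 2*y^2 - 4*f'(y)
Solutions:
 f(y) = C1 + y^4/16 + y^3/6 + y^2/2


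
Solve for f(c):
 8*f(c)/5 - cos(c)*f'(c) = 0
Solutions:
 f(c) = C1*(sin(c) + 1)^(4/5)/(sin(c) - 1)^(4/5)


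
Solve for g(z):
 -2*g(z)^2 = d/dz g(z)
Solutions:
 g(z) = 1/(C1 + 2*z)


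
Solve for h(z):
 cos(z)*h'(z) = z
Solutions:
 h(z) = C1 + Integral(z/cos(z), z)


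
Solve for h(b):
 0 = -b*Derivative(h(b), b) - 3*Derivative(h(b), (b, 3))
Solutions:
 h(b) = C1 + Integral(C2*airyai(-3^(2/3)*b/3) + C3*airybi(-3^(2/3)*b/3), b)


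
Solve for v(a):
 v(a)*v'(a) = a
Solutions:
 v(a) = -sqrt(C1 + a^2)
 v(a) = sqrt(C1 + a^2)


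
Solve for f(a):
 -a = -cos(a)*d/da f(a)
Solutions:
 f(a) = C1 + Integral(a/cos(a), a)


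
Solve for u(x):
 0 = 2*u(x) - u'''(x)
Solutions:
 u(x) = C3*exp(2^(1/3)*x) + (C1*sin(2^(1/3)*sqrt(3)*x/2) + C2*cos(2^(1/3)*sqrt(3)*x/2))*exp(-2^(1/3)*x/2)


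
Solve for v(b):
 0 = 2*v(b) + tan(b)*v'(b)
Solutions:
 v(b) = C1/sin(b)^2


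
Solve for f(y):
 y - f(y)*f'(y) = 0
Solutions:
 f(y) = -sqrt(C1 + y^2)
 f(y) = sqrt(C1 + y^2)


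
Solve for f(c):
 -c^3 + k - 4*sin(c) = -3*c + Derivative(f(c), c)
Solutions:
 f(c) = C1 - c^4/4 + 3*c^2/2 + c*k + 4*cos(c)


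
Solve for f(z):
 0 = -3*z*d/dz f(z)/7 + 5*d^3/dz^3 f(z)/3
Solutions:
 f(z) = C1 + Integral(C2*airyai(105^(2/3)*z/35) + C3*airybi(105^(2/3)*z/35), z)


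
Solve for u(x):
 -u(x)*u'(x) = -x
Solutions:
 u(x) = -sqrt(C1 + x^2)
 u(x) = sqrt(C1 + x^2)


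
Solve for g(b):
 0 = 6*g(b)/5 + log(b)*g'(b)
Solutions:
 g(b) = C1*exp(-6*li(b)/5)


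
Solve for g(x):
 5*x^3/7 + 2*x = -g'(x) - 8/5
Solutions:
 g(x) = C1 - 5*x^4/28 - x^2 - 8*x/5
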